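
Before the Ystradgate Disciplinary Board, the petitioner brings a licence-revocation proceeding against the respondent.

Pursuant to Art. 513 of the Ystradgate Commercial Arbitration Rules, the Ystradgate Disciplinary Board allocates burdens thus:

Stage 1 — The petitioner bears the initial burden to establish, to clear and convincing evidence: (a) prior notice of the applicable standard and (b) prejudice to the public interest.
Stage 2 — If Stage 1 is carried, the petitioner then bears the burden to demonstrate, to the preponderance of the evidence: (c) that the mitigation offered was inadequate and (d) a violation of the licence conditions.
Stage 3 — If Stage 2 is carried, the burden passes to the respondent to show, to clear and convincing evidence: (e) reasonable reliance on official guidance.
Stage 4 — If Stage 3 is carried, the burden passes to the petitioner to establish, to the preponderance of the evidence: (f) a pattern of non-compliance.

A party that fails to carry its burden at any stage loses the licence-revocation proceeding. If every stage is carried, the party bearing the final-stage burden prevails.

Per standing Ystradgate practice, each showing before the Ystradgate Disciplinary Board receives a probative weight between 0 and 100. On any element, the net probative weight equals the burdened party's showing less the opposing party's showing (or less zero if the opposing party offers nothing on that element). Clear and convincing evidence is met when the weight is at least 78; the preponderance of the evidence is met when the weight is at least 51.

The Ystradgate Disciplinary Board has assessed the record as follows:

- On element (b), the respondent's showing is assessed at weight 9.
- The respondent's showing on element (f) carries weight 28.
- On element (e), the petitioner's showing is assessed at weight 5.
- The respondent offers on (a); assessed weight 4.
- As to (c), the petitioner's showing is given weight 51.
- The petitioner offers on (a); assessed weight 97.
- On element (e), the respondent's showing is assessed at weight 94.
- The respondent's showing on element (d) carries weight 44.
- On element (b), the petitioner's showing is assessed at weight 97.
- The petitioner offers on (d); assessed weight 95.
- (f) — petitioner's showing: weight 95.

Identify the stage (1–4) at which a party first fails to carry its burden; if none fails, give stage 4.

At Stage 1 the petitioner must meet clear and convincing evidence (weight is at least 78): on (a) the weight is 97 less the opposing 4 gives net 93, ≥ 78, so (a) meets the standard; on (b) the weight is 97 less the opposing 9 gives net 88, ≥ 78, so (b) meets the standard.
  Stage 1 carried; the burden remains with the petitioner.
At Stage 2 the petitioner must meet the preponderance of the evidence (weight is at least 51): on (c) the weight is 51, which does reach 51, so (c) meets the standard; on (d) the weight is 95 less the opposing 44 gives net 51, ≥ 51, so (d) meets the standard.
  Stage 2 is satisfied; the onus moves to the respondent.
At Stage 3 the respondent must meet clear and convincing evidence (weight is at least 78): on (e) the weight is 94 less the opposing 5 gives net 89, which does reach 78, so (e) meets the standard.
  Stage 3 carried; the burden shifts to the petitioner.
At Stage 4 the petitioner must meet the preponderance of the evidence (weight is at least 51): on (f) the weight is 95 less the opposing 28 gives net 67, which does reach 51, so (f) meets the standard.
  Stage 4 carried; the final stage is satisfied.
All stages carried — the petitioner prevails.

stage 4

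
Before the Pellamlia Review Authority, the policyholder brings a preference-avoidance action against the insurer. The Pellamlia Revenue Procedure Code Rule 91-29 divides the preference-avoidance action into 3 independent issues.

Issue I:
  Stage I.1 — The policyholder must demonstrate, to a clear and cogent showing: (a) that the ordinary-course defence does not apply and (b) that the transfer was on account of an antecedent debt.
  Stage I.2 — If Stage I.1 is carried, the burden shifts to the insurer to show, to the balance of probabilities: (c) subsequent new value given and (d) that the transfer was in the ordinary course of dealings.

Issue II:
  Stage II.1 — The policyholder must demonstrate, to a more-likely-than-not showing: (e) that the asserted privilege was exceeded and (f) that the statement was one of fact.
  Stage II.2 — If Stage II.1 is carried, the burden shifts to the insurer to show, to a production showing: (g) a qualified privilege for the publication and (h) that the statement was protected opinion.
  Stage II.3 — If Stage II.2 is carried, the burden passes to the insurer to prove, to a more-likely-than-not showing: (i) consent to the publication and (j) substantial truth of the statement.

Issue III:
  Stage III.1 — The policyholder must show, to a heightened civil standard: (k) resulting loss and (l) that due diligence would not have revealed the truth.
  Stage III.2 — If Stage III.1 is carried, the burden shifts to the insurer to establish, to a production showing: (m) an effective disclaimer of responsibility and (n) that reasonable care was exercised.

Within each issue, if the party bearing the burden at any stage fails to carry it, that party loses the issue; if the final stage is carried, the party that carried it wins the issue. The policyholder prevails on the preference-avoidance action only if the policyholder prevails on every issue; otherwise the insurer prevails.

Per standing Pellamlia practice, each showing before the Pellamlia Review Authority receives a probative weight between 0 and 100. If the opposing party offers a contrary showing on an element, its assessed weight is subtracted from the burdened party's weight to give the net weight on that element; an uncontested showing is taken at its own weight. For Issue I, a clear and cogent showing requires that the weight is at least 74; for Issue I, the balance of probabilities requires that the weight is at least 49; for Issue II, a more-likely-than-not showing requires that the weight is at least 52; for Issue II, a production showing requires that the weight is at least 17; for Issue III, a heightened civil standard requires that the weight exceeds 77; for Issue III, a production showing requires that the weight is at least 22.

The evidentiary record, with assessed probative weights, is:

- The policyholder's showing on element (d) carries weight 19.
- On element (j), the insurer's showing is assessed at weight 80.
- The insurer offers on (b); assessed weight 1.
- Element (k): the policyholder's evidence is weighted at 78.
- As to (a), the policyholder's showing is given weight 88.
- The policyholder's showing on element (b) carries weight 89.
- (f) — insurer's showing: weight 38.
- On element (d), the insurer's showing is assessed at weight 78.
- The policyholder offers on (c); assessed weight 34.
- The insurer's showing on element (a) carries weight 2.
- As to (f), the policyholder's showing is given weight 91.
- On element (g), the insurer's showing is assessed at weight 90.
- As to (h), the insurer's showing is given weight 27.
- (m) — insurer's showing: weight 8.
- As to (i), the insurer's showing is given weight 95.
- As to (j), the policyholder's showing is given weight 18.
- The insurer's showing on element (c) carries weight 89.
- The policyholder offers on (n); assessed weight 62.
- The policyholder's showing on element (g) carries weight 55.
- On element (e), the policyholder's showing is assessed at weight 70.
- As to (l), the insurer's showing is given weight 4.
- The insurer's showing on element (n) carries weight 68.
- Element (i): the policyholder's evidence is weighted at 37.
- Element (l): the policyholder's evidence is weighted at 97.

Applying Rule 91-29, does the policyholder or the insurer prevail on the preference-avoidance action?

— Issue I —
Stage I.1 (policyholder, a clear and cogent showing, weight is at least 74): (a) net 88−2=86 ≥ 74 — meets; (b) net 89−1=88 ≥ 74 — meets.
  All elements met. The burden passes to the insurer.
Stage I.2 (insurer, the balance of probabilities, weight is at least 49): (c) net 89−34=55 ≥ 49 — meets; (d) net 78−19=59 ≥ 49 — meets.
  Stage I.2 carried; the final stage is satisfied.
With every stage satisfied, the insurer prevails on this issue.
— Issue II —
At Stage II.1 the policyholder must meet a more-likely-than-not showing (weight is at least 52): on (e) the weight is 70, which does reach 52, so (e) meets the standard; on (f) the weight is 91 less the opposing 38 gives net 53, which does reach 52, so (f) meets the standard.
  All elements met. The burden passes to the insurer.
At Stage II.2 the insurer must meet a production showing (weight is at least 17): on (g) the weight is 90 less the opposing 55 gives net 35, which does reach 17, so (g) meets the standard; on (h) the weight is 27, which does reach 17, so (h) meets the standard.
  Stage II.2 carried; the burden remains with the insurer.
At Stage II.3 the insurer must meet a more-likely-than-not showing (weight is at least 52): on (i) the weight is 95 less the opposing 37 gives net 58, ≥ 52, so (i) meets the standard; on (j) the weight is 80 less the opposing 18 gives net 62, which does reach 52, so (j) meets the standard.
  The insurer carries the last stage.
Every stage carried; the insurer prevails on this issue.
— Issue III —
Stage III.1 (policyholder, a heightened civil standard, weight exceeds 77): (k) 78 > 77 — meets; (l) net 97−4=93 > 77 — meets.
  All elements met. The burden passes to the insurer.
Stage III.2 (insurer, a production showing, weight is at least 22): (m) 8 < 22 — fails; (n) net 68−62=6 < 22 — fails.
  Not every element is met, so the insurer fails to carry Stage III.2.
The policyholder prevails on this issue.
Per-issue: Issue I → insurer; Issue II → insurer; Issue III → policyholder. The policyholder must prevail on every issue; overall, the insurer prevails.

insurer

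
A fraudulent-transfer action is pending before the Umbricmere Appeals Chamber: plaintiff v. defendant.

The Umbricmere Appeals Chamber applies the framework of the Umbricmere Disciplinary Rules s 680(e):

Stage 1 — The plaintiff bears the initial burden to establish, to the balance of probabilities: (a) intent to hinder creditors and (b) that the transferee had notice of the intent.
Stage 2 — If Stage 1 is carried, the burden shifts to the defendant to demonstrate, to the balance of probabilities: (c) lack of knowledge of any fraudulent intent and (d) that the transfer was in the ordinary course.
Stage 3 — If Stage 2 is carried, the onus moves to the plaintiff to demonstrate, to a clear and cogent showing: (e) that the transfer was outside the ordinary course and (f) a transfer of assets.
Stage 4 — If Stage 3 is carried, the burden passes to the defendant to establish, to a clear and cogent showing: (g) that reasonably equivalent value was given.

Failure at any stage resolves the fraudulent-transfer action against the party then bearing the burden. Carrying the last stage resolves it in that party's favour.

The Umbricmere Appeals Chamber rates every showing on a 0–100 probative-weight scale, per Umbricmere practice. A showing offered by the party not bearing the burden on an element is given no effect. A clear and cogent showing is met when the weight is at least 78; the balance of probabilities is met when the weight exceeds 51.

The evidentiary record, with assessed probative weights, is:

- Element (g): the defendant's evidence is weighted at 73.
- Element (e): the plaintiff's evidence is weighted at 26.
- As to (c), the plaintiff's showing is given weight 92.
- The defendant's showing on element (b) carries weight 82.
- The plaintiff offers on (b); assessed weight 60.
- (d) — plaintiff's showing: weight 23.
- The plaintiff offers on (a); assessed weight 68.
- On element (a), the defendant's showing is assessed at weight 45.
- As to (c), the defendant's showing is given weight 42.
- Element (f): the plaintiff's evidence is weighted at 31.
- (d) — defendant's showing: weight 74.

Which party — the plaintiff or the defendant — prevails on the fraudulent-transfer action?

At Stage 1 the plaintiff must meet the balance of probabilities (weight exceeds 51): on (a) the weight is 68 (the defendant's 45 is given no effect), which does exceed 51, so (a) meets the standard; on (b) the weight is 60 (the defendant's 82 is given no effect), > 51, so (b) meets the standard.
  All elements met. The burden passes to the defendant.
At Stage 2 the defendant must meet the balance of probabilities (weight exceeds 51): on (c) the weight is 42 (the plaintiff's 92 is given no effect), which does not exceed 51, so (c) does not meet the standard; on (d) the weight is 74 (the plaintiff's 23 is given no effect), > 51, so (d) meets the standard.
  The defendant does not carry Stage 2.
So the plaintiff prevails.

plaintiff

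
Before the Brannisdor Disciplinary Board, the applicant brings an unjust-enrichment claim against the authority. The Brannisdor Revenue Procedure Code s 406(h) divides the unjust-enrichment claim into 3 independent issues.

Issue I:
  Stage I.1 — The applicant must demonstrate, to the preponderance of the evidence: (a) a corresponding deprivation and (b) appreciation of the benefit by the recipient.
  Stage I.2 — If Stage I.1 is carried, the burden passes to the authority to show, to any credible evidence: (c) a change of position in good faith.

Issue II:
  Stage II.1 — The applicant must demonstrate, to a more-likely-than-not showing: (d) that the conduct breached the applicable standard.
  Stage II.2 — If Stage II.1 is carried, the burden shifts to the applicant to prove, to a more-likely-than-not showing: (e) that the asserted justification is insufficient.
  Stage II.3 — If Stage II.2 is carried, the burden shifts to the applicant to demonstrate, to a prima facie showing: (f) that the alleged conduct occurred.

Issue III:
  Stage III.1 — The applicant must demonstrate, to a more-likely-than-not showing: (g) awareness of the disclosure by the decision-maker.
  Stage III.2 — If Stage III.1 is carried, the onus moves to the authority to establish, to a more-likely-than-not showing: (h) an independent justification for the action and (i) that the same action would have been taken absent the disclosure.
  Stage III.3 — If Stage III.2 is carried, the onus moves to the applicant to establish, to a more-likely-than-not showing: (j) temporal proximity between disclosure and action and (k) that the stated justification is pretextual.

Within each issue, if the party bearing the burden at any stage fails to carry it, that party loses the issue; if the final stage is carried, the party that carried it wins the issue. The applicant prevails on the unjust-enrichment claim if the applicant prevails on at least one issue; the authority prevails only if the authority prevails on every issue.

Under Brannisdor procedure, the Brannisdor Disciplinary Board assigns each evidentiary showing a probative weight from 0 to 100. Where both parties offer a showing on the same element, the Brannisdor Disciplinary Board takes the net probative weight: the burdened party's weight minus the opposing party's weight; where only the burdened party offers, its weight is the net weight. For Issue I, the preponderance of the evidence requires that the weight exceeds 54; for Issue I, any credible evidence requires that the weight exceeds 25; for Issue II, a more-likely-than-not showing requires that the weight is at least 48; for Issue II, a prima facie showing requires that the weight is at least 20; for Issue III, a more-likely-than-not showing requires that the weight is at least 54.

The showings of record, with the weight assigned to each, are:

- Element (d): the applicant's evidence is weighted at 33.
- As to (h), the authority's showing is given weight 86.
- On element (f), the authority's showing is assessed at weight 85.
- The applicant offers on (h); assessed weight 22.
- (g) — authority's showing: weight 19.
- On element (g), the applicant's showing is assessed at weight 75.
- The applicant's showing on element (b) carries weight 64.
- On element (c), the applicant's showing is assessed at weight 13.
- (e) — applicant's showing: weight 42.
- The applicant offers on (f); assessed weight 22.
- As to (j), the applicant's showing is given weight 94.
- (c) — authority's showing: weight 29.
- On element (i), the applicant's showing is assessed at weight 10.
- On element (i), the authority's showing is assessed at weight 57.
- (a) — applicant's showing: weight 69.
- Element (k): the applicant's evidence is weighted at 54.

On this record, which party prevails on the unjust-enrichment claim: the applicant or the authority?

— Issue I —
At Stage I.1 the applicant must meet the preponderance of the evidence (weight exceeds 54): on (a) the weight is 69, which does exceed 54, so (a) meets the standard; on (b) the weight is 64, > 54, so (b) meets the standard.
  The applicant carries Stage I.1; the authority now bears the burden.
At Stage I.2 the authority must meet any credible evidence (weight exceeds 25): on (c) the weight is 29 less the opposing 13 gives net 16, which does not exceed 25, so (c) does not meet the standard.
  The authority does not carry Stage I.2.
The analysis ends at Stage I.2; the applicant prevails on this issue.
— Issue II —
Stage II.1 (applicant, a more-likely-than-not showing, weight is at least 48): (d) 33 < 48 — fails.
  Stage II.1 not carried; the applicant fails its burden.
The authority prevails on this issue.
— Issue III —
At Stage III.1 the applicant must meet a more-likely-than-not showing (weight is at least 54): on (g) the weight is 75 less the opposing 19 gives net 56, which does reach 54, so (g) meets the standard.
  Stage III.1 carried; the burden shifts to the authority.
At Stage III.2 the authority must meet a more-likely-than-not showing (weight is at least 54): on (h) the weight is 86 less the opposing 22 gives net 64, which does reach 54, so (h) meets the standard; on (i) the weight is 57 less the opposing 10 gives net 47, which does not reach 54, so (i) does not meet the standard.
  Stage III.2 not carried; the authority fails its burden.
The applicant prevails on this issue.
Per-issue: Issue I → applicant; Issue II → authority; Issue III → applicant. The applicant must prevail on at least one issue; overall, the applicant prevails.

applicant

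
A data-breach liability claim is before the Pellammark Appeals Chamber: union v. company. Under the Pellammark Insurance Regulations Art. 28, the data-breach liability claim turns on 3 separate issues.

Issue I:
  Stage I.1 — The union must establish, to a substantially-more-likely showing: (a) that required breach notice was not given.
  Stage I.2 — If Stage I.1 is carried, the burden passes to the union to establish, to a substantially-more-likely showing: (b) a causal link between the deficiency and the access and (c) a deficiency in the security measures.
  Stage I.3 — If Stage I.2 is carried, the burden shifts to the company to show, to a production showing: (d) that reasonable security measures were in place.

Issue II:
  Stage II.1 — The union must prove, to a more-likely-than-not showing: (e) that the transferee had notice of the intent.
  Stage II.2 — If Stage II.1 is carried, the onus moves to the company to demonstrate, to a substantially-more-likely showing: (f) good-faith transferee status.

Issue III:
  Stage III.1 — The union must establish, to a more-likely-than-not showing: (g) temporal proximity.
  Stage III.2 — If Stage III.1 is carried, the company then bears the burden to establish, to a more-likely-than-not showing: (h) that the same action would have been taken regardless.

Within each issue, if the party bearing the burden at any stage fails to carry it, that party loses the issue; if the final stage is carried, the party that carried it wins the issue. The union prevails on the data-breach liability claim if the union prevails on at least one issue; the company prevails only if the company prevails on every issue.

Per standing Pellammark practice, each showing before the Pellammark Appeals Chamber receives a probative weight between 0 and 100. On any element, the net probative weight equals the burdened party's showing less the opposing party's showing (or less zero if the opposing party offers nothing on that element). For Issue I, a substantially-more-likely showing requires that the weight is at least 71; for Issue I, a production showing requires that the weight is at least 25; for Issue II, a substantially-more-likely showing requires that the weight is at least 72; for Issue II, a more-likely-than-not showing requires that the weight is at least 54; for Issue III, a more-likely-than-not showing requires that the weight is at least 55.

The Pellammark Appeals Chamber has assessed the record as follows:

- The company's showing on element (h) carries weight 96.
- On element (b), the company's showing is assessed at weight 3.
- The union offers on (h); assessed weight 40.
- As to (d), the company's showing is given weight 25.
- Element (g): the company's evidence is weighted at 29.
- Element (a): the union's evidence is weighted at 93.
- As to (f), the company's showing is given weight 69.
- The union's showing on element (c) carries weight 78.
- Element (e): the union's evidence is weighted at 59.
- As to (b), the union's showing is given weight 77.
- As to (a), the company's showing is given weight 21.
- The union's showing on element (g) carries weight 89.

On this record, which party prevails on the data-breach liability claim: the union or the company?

— Issue I —
Stage I.1 (union, a substantially-more-likely showing, weight is at least 71): (a) net 93−21=72 ≥ 71 — meets.
  All elements met. The union retains the burden for Stage I.2.
Stage I.2 (union, a substantially-more-likely showing, weight is at least 71): (b) net 77−3=74 ≥ 71 — meets; (c) 78 ≥ 71 — meets.
  All elements met. The burden passes to the company.
Stage I.3 (company, a production showing, weight is at least 25): (d) 25 ≥ 25 — meets.
  The company carries the last stage.
Every stage carried; the company prevails on this issue.
— Issue II —
Stage II.1 — burden on union; standard: a more-likely-than-not showing (weight is at least 54).
    (e): 59 ≥ 54 [met]
  Stage II.1 carried; the burden shifts to the company.
Stage II.2 — burden on company; standard: a substantially-more-likely showing (weight is at least 72).
    (f): 69 < 72 [not met]
  Stage II.2 not carried; the company fails its burden.
The union prevails on this issue.
— Issue III —
Stage III.1 (union, a more-likely-than-not showing, weight is at least 55): (g) net 89−29=60 ≥ 55 — meets.
  The union carries Stage III.1; the company now bears the burden.
Stage III.2 (company, a more-likely-than-not showing, weight is at least 55): (h) net 96−40=56 ≥ 55 — meets.
  Stage III.2 carried; the final stage is satisfied.
All stages carried — the company prevails on this issue.
Per-issue: Issue I → company; Issue II → union; Issue III → company. The union must prevail on at least one issue; overall, the union prevails.

union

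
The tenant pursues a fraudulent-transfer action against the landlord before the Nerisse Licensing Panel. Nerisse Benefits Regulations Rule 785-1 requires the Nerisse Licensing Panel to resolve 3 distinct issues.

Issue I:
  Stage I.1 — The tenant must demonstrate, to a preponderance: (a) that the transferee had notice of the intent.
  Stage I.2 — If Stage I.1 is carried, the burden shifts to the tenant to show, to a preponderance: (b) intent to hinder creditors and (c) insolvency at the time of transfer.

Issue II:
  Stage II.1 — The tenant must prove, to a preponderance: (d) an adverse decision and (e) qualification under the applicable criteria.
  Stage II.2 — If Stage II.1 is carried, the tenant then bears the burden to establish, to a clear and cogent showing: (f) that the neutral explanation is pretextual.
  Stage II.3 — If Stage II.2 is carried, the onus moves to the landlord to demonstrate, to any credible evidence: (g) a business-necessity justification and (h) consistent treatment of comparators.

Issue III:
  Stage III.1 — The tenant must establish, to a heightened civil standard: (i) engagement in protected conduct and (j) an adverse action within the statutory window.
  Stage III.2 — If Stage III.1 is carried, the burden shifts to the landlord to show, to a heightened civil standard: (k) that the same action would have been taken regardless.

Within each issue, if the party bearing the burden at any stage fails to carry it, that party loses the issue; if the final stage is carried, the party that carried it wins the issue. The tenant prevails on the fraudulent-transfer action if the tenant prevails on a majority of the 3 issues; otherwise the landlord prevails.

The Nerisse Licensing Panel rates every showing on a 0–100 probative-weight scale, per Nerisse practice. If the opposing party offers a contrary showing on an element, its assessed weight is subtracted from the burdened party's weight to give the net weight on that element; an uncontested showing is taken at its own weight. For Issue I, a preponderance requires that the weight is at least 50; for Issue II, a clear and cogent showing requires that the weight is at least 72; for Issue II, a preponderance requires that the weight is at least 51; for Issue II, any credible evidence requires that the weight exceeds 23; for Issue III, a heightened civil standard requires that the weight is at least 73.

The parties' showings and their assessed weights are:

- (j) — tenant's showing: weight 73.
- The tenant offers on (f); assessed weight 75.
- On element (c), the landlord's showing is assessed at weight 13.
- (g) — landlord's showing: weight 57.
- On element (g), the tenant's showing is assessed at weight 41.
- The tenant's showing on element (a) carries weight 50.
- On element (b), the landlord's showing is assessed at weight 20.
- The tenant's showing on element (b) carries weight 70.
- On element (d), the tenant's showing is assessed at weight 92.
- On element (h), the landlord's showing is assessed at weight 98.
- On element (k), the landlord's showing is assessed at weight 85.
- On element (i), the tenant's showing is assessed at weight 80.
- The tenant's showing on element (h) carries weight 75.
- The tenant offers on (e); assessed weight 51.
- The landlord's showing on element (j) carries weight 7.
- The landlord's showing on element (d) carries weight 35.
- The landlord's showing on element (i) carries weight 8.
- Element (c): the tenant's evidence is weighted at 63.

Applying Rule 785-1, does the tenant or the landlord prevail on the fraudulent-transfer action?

— Issue I —
Stage I.1 — burden on tenant; standard: a preponderance (weight is at least 50).
    (a): 50 ≥ 50 [met]
  Stage I.1 carried; the burden remains with the tenant.
Stage I.2 — burden on tenant; standard: a preponderance (weight is at least 50).
    (b): 70 − 20 = 50 ≥ 50 [met]
    (c): 63 − 13 = 50 ≥ 50 [met]
  All elements met at the final stage.
All stages carried — the tenant prevails on this issue.
— Issue II —
Stage II.1 (tenant, a preponderance, weight is at least 51): (d) net 92−35=57 ≥ 51 — meets; (e) 51 ≥ 51 — meets.
  Stage II.1 carried; the burden remains with the tenant.
Stage II.2 (tenant, a clear and cogent showing, weight is at least 72): (f) 75 ≥ 72 — meets.
  All elements met. The burden passes to the landlord.
Stage II.3 (landlord, any credible evidence, weight exceeds 23): (g) net 57−41=16 ≤ 23 — fails; (h) net 98−75=23 ≤ 23 — fails.
  Not every element is met, so the landlord fails to carry Stage II.3.
The analysis ends at Stage II.3; the tenant prevails on this issue.
— Issue III —
Stage III.1 (tenant, a heightened civil standard, weight is at least 73): (i) net 80−8=72 < 73 — fails; (j) net 73−7=66 < 73 — fails.
  The tenant does not carry Stage III.1.
The landlord prevails on this issue.
Per-issue: Issue I → tenant; Issue II → tenant; Issue III → landlord. The tenant must prevail on a majority of issues; overall, the tenant prevails.

tenant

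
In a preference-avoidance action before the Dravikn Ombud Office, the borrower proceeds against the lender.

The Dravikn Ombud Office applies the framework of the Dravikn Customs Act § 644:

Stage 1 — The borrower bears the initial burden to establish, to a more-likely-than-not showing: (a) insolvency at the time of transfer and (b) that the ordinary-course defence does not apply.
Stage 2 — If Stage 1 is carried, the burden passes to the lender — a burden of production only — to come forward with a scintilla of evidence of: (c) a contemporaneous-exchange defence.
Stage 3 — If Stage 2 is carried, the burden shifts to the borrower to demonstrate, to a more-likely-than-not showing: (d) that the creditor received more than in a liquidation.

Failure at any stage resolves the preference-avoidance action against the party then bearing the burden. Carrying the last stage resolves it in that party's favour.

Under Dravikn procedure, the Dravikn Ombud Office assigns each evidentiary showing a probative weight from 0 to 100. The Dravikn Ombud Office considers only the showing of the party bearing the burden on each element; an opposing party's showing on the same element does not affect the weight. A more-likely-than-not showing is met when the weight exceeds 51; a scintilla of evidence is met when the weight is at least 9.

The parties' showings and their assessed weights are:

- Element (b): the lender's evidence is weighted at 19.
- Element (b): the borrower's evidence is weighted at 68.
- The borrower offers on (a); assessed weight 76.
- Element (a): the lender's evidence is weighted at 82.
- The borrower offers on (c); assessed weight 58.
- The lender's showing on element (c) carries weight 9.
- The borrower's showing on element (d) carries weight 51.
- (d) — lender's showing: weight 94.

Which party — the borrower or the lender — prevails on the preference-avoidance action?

Stage 1 — burden on borrower; standard: a more-likely-than-not showing (weight exceeds 51).
    (a): 76 (lender's 82 disregarded) > 51 [met]
    (b): 68 (lender's 19 disregarded) > 51 [met]
  The borrower carries Stage 1; the lender now bears the burden.
Stage 2 — burden on lender; standard: a scintilla of evidence (weight is at least 9).
    (c): 9 (borrower's 58 disregarded) ≥ 9 [met]
  Stage 2 is satisfied; the onus moves to the borrower.
Stage 3 — burden on borrower; standard: a more-likely-than-not showing (weight exceeds 51).
    (d): 51 (lender's 94 disregarded) ≤ 51 [not met]
  Stage 3 not carried; the borrower fails its burden.
The analysis ends at Stage 3; the lender prevails.

lender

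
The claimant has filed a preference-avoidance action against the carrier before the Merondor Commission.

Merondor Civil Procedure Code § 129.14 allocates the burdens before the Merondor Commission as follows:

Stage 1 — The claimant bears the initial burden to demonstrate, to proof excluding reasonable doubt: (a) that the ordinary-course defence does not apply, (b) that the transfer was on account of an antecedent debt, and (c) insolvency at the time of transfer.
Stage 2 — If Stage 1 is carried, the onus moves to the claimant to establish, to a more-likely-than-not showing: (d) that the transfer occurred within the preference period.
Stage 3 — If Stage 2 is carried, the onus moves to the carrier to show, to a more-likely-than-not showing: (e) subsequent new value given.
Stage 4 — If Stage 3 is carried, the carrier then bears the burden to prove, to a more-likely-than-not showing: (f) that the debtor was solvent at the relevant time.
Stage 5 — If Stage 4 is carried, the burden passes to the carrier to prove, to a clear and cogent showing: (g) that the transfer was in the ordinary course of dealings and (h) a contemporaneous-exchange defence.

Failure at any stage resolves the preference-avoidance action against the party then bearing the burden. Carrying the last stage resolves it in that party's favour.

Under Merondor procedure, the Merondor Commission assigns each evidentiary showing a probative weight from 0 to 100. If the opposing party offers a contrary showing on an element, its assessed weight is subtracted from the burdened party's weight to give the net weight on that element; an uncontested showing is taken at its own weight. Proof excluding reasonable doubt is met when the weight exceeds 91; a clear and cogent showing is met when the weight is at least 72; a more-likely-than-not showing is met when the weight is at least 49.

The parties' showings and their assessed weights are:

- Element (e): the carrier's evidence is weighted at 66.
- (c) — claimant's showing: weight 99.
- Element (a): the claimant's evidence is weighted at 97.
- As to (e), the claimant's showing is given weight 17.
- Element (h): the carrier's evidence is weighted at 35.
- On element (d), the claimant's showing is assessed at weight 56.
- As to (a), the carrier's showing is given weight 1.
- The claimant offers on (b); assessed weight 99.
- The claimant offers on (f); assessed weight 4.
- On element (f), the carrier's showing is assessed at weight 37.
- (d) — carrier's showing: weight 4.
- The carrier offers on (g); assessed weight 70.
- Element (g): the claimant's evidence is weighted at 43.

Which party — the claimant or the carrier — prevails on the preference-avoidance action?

Stage 1 — burden on claimant; standard: proof excluding reasonable doubt (weight exceeds 91).
    (a): 97 − 1 = 96 > 91 [met]
    (b): 99 > 91 [met]
    (c): 99 > 91 [met]
  Stage 1 is satisfied; the claimant continues to bear the burden.
Stage 2 — burden on claimant; standard: a more-likely-than-not showing (weight is at least 49).
    (d): 56 − 4 = 52 ≥ 49 [met]
  Stage 2 carried; the burden shifts to the carrier.
Stage 3 — burden on carrier; standard: a more-likely-than-not showing (weight is at least 49).
    (e): 66 − 17 = 49 ≥ 49 [met]
  Stage 3 is satisfied; the carrier continues to bear the burden.
Stage 4 — burden on carrier; standard: a more-likely-than-not showing (weight is at least 49).
    (f): 37 − 4 = 33 < 49 [not met]
  The carrier does not carry Stage 4.
The claimant prevails.

claimant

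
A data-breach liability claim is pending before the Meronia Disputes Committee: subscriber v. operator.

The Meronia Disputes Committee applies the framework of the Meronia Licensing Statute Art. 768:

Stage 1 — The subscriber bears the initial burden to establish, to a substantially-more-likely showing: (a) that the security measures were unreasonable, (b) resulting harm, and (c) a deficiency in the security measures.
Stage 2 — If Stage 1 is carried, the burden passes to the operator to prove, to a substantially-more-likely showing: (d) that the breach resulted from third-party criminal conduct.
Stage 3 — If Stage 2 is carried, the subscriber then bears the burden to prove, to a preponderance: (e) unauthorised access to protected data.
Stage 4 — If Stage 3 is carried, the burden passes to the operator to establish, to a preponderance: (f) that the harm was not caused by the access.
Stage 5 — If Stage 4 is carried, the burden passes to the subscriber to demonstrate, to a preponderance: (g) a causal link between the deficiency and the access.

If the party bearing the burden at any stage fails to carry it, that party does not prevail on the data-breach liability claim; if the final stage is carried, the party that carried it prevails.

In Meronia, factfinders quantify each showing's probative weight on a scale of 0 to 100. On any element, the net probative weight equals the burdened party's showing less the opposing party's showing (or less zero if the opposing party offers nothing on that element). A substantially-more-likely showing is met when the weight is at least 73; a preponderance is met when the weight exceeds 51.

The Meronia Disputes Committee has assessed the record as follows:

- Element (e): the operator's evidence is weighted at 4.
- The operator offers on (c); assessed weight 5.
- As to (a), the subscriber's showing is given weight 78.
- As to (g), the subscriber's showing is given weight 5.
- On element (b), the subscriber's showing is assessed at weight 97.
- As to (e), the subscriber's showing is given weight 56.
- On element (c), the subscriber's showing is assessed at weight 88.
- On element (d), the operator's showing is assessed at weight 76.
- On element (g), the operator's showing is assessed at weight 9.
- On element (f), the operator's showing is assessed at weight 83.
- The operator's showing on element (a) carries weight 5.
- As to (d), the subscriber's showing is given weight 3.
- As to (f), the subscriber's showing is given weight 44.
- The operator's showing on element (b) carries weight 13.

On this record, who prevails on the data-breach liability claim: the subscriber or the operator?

subscriber

Stage 1 — burden on subscriber; standard: a substantially-more-likely showing (weight is at least 73).
    (a): 78 − 5 = 73 ≥ 73 [met]
    (b): 97 − 13 = 84 ≥ 73 [met]
    (c): 88 − 5 = 83 ≥ 73 [met]
  All elements met. The burden passes to the operator.
Stage 2 — burden on operator; standard: a substantially-more-likely showing (weight is at least 73).
    (d): 76 − 3 = 73 ≥ 73 [met]
  All elements met. The burden passes to the subscriber.
Stage 3 — burden on subscriber; standard: a preponderance (weight exceeds 51).
    (e): 56 − 4 = 52 > 51 [met]
  Stage 3 carried; the burden shifts to the operator.
Stage 4 — burden on operator; standard: a preponderance (weight exceeds 51).
    (f): 83 − 44 = 39 ≤ 51 [not met]
  The operator does not carry Stage 4.
The subscriber prevails.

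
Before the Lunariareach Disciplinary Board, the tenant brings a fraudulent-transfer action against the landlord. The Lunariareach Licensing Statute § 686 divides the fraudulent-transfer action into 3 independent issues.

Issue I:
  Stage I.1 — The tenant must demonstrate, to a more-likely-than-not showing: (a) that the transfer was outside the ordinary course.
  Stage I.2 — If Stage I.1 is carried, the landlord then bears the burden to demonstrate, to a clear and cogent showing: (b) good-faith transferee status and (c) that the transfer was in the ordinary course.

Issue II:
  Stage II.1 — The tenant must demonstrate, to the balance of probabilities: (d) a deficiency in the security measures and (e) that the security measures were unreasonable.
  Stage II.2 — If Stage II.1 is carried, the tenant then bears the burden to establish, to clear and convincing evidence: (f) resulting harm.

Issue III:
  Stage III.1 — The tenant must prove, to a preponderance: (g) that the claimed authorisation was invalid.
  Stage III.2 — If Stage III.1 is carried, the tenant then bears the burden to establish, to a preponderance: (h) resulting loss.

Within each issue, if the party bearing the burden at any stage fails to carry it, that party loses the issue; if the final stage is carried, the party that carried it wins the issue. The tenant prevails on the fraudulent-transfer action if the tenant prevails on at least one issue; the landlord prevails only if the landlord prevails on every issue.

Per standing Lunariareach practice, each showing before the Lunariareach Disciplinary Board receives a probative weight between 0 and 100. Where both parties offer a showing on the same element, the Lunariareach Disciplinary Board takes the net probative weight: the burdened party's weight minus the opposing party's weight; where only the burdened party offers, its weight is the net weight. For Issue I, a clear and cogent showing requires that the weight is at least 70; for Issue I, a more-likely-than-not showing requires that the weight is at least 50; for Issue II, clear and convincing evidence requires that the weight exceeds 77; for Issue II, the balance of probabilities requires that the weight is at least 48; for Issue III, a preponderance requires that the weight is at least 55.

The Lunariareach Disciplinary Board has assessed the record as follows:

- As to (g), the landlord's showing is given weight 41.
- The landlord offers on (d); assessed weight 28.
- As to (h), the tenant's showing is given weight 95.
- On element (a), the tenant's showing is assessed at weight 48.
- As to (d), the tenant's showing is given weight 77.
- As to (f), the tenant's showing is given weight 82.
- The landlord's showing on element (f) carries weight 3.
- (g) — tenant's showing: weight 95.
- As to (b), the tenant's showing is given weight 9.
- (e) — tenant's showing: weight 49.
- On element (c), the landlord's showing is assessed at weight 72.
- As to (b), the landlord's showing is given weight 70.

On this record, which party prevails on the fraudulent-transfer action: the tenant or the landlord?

— Issue I —
Stage I.1 (tenant, a more-likely-than-not showing, weight is at least 50): (a) 48 < 50 — fails.
  Stage I.1 not carried; the tenant fails its burden.
The analysis ends at Stage I.1; the landlord prevails on this issue.
— Issue II —
At Stage II.1 the tenant must meet the balance of probabilities (weight is at least 48): on (d) the weight is 77 less the opposing 28 gives net 49, which does reach 48, so (d) meets the standard; on (e) the weight is 49, which does reach 48, so (e) meets the standard.
  All elements met. The tenant retains the burden for Stage II.2.
At Stage II.2 the tenant must meet clear and convincing evidence (weight exceeds 77): on (f) the weight is 82 less the opposing 3 gives net 79, > 77, so (f) meets the standard.
  All elements met at the final stage.
All stages carried — the tenant prevails on this issue.
— Issue III —
Stage III.1 (tenant, a preponderance, weight is at least 55): (g) net 95−41=54 < 55 — fails.
  Not every element is met, so the tenant fails to carry Stage III.1.
The analysis ends at Stage III.1; the landlord prevails on this issue.
Per-issue: Issue I → landlord; Issue II → tenant; Issue III → landlord. The tenant must prevail on at least one issue; overall, the tenant prevails.

tenant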